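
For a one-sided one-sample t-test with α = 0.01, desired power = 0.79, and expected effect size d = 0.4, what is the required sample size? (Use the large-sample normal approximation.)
n = 62

Sample size formula (one-sample t-test, normal approximation):
n = ((z_α + z_β) / d)²

z_α = 2.326 (for α = 0.01, one-sided)
z_β = 0.806 (for power = 0.79)
d = 0.4

n = ((2.326 + 0.806) / 0.4)²
n = (7.830)²
n ≈ 61.31
Round up to the next whole number: n = 62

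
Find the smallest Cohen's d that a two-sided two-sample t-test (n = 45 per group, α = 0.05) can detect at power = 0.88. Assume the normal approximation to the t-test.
d ≈ 0.66

Minimum detectable effect (two-sample t-test, normal approximation):
d = (z_{α/2} + z_β) / √(n/2)
d = (1.960 + 1.175) / √(45/2)
d = 3.135 / 4.743
d ≈ 0.66

By Cohen's convention (0.2 small / 0.5 medium / 0.8 large): medium effect.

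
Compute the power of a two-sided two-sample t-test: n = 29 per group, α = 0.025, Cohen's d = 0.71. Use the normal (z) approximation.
Power ≈ 0.68

Power calculation (two-sample t-test, normal approximation):
z_β = d · √(n/2) - z_{α/2}
z_β = 0.71 · √(29/2) - 2.241
z_β = 0.71 · 3.808 - 2.241
z_β = 0.462

Power = Φ(z_β) = Φ(0.462) ≈ 0.678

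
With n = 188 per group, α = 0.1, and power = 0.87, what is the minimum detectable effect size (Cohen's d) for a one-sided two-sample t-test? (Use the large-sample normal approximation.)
d ≈ 0.25

Minimum detectable effect (two-sample t-test, normal approximation):
d = (z_α + z_β) / √(n/2)
d = (1.282 + 1.126) / √(188/2)
d = 2.408 / 9.695
d ≈ 0.25

By Cohen's convention (0.2 small / 0.5 medium / 0.8 large): small effect.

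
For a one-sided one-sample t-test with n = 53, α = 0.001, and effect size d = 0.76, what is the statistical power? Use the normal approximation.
Power ≈ 0.99

Power calculation (one-sample t-test, normal approximation):
z_β = d · √n - z_α
z_β = 0.76 · √53 - 3.090
z_β = 0.76 · 7.280 - 3.090
z_β = 2.443

Power = Φ(z_β) = Φ(2.443) ≈ 0.993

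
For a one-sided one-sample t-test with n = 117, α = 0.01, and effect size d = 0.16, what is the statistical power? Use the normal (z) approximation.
Power ≈ 0.28

Power calculation (one-sample t-test, normal approximation):
z_β = d · √n - z_α
z_β = 0.16 · √117 - 2.326
z_β = 0.16 · 10.817 - 2.326
z_β = -0.596

Power = Φ(z_β) = Φ(-0.596) ≈ 0.276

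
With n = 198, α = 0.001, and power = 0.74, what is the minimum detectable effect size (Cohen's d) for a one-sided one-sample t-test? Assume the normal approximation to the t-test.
d ≈ 0.27

Minimum detectable effect (one-sample t-test, normal approximation):
d = (z_α + z_β) / √n
d = (3.090 + 0.643) / √198
d = 3.734 / 14.071
d ≈ 0.27

By Cohen's convention (0.2 small / 0.5 medium / 0.8 large): small effect.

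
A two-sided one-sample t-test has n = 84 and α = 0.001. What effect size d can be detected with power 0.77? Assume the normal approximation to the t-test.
d ≈ 0.44

Minimum detectable effect (one-sample t-test, normal approximation):
d = (z_{α/2} + z_β) / √n
d = (3.291 + 0.739) / √84
d = 4.029 / 9.165
d ≈ 0.44

By Cohen's convention (0.2 small / 0.5 medium / 0.8 large): small effect.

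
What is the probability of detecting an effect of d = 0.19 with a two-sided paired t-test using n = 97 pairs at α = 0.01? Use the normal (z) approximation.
Power ≈ 0.24

Power calculation (paired t-test, normal approximation):
z_β = d · √n - z_{α/2}
z_β = 0.19 · √97 - 2.576
z_β = 0.19 · 9.849 - 2.576
z_β = -0.705

Power = Φ(z_β) = Φ(-0.705) ≈ 0.241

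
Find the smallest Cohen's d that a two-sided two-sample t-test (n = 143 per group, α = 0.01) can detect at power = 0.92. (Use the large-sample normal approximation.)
d ≈ 0.47

Minimum detectable effect (two-sample t-test, normal approximation):
d = (z_{α/2} + z_β) / √(n/2)
d = (2.576 + 1.405) / √(143/2)
d = 3.981 / 8.456
d ≈ 0.47

By Cohen's convention (0.2 small / 0.5 medium / 0.8 large): small effect.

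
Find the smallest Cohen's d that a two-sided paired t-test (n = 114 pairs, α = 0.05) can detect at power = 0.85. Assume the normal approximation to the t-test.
d ≈ 0.28

Minimum detectable effect (paired t-test, normal approximation):
d = (z_{α/2} + z_β) / √n
d = (1.960 + 1.036) / √114
d = 2.996 / 10.677
d ≈ 0.28

By Cohen's convention (0.2 small / 0.5 medium / 0.8 large): small effect.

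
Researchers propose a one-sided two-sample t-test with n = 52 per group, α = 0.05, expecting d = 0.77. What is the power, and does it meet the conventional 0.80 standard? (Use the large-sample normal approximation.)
Power ≈ 0.99; the study is adequately powered (power ≥ 0.80)

Power calculation (two-sample t-test, normal approximation):
z_β = d · √(n/2) - z_α
z_β = 0.77 · √(52/2) - 1.645
z_β = 0.77 · 5.099 - 1.645
z_β = 2.281

Power = Φ(z_β) = Φ(2.281) ≈ 0.989

Effect size d = 0.77 is medium by Cohen's convention (0.2/0.5/0.8).

Threshold: power ≥ 0.80 is conventionally adequate.
Power ≈ 0.99 → the study is adequately powered (power ≥ 0.80).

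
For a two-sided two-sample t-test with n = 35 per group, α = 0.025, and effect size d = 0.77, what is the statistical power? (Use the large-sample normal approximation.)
Power ≈ 0.84

Power calculation (two-sample t-test, normal approximation):
z_β = d · √(n/2) - z_{α/2}
z_β = 0.77 · √(35/2) - 2.241
z_β = 0.77 · 4.183 - 2.241
z_β = 0.980

Power = Φ(z_β) = Φ(0.980) ≈ 0.836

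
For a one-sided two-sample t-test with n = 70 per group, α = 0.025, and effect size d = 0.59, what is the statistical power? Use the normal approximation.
Power ≈ 0.94

Power calculation (two-sample t-test, normal approximation):
z_β = d · √(n/2) - z_α
z_β = 0.59 · √(70/2) - 1.960
z_β = 0.59 · 5.916 - 1.960
z_β = 1.531

Power = Φ(z_β) = Φ(1.531) ≈ 0.937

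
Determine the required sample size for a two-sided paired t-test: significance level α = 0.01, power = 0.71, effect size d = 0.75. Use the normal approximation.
n = 18 pairs

Sample size formula (paired t-test, normal approximation):
n = ((z_{α/2} + z_β) / d)²

z_{α/2} = 2.576 (for α = 0.01, two-sided)
z_β = 0.553 (for power = 0.71)
d = 0.75

n = ((2.576 + 0.553) / 0.75)²
n = (4.172)²
n ≈ 17.41
Round up to the next whole number: n = 18 pairs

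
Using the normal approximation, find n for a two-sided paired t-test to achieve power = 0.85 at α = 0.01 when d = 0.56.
n = 42 pairs

Sample size formula (paired t-test, normal approximation):
n = ((z_{α/2} + z_β) / d)²

z_{α/2} = 2.576 (for α = 0.01, two-sided)
z_β = 1.036 (for power = 0.85)
d = 0.56

n = ((2.576 + 1.036) / 0.56)²
n = (6.450)²
n ≈ 41.60
Round up to the next whole number: n = 42 pairs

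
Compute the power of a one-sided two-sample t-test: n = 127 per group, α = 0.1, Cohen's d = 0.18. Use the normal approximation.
Power ≈ 0.56

Power calculation (two-sample t-test, normal approximation):
z_β = d · √(n/2) - z_α
z_β = 0.18 · √(127/2) - 1.282
z_β = 0.18 · 7.969 - 1.282
z_β = 0.153

Power = Φ(z_β) = Φ(0.153) ≈ 0.561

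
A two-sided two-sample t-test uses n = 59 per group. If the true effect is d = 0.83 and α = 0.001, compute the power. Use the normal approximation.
Power ≈ 0.89

Power calculation (two-sample t-test, normal approximation):
z_β = d · √(n/2) - z_{α/2}
z_β = 0.83 · √(59/2) - 3.291
z_β = 0.83 · 5.431 - 3.291
z_β = 1.218

Power = Φ(z_β) = Φ(1.218) ≈ 0.888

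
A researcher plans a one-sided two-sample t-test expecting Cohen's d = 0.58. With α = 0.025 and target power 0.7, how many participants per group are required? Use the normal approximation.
n = 37 per group

Sample size formula (two-sample t-test, normal approximation):
n = 2 · ((z_α + z_β) / d)²

z_α = 1.960 (for α = 0.025, one-sided)
z_β = 0.524 (for power = 0.7)
d = 0.58

n = 2 · ((1.960 + 0.524) / 0.58)²
n = 2 · (4.283)²
n ≈ 36.69
Round up to the next whole number: n = 37 per group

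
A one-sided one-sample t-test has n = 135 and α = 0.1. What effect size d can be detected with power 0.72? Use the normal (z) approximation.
d ≈ 0.16

Minimum detectable effect (one-sample t-test, normal approximation):
d = (z_α + z_β) / √n
d = (1.282 + 0.583) / √135
d = 1.864 / 11.619
d ≈ 0.16

By Cohen's convention (0.2 small / 0.5 medium / 0.8 large): very small effect.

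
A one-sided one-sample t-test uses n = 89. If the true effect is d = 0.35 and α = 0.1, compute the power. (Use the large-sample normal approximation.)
Power ≈ 0.98

Power calculation (one-sample t-test, normal approximation):
z_β = d · √n - z_α
z_β = 0.35 · √89 - 1.282
z_β = 0.35 · 9.434 - 1.282
z_β = 2.020

Power = Φ(z_β) = Φ(2.020) ≈ 0.978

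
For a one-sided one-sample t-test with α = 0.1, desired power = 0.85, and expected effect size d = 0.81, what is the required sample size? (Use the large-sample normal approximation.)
n = 9

Sample size formula (one-sample t-test, normal approximation):
n = ((z_α + z_β) / d)²

z_α = 1.282 (for α = 0.1, one-sided)
z_β = 1.036 (for power = 0.85)
d = 0.81

n = ((1.282 + 1.036) / 0.81)²
n = (2.862)²
n ≈ 8.19
Round up to the next whole number: n = 9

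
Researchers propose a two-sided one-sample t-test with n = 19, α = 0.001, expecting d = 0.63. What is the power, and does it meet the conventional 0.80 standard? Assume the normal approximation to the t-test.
Power ≈ 0.29; the study is underpowered (power < 0.80)

Power calculation (one-sample t-test, normal approximation):
z_β = d · √n - z_{α/2}
z_β = 0.63 · √19 - 3.291
z_β = 0.63 · 4.359 - 3.291
z_β = -0.544

Power = Φ(z_β) = Φ(-0.544) ≈ 0.293

Effect size d = 0.63 is medium by Cohen's convention (0.2/0.5/0.8).

Threshold: power ≥ 0.80 is conventionally adequate.
Power ≈ 0.29 → the study is underpowered (power < 0.80).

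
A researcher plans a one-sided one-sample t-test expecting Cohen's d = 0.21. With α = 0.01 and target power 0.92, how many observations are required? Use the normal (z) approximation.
n = 316

Sample size formula (one-sample t-test, normal approximation):
n = ((z_α + z_β) / d)²

z_α = 2.326 (for α = 0.01, one-sided)
z_β = 1.405 (for power = 0.92)
d = 0.21

n = ((2.326 + 1.405) / 0.21)²
n = (17.767)²
n ≈ 315.67
Round up to the next whole number: n = 316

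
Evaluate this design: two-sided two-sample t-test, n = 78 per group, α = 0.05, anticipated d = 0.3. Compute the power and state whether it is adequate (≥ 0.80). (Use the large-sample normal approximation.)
Power ≈ 0.47; the study is underpowered (power < 0.80)

Power calculation (two-sample t-test, normal approximation):
z_β = d · √(n/2) - z_{α/2}
z_β = 0.3 · √(78/2) - 1.960
z_β = 0.3 · 6.245 - 1.960
z_β = -0.086

Power = Φ(z_β) = Φ(-0.086) ≈ 0.466

Effect size d = 0.3 is small by Cohen's convention (0.2/0.5/0.8).

Threshold: power ≥ 0.80 is conventionally adequate.
Power ≈ 0.47 → the study is underpowered (power < 0.80).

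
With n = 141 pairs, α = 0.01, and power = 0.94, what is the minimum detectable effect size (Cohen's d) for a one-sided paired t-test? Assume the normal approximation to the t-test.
d ≈ 0.33

Minimum detectable effect (paired t-test, normal approximation):
d = (z_α + z_β) / √n
d = (2.326 + 1.555) / √141
d = 3.881 / 11.874
d ≈ 0.33

By Cohen's convention (0.2 small / 0.5 medium / 0.8 large): small effect.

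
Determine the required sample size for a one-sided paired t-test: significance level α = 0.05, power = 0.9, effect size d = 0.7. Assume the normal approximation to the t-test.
n = 18 pairs

Sample size formula (paired t-test, normal approximation):
n = ((z_α + z_β) / d)²

z_α = 1.645 (for α = 0.05, one-sided)
z_β = 1.282 (for power = 0.9)
d = 0.7

n = ((1.645 + 1.282) / 0.7)²
n = (4.181)²
n ≈ 17.48
Round up to the next whole number: n = 18 pairs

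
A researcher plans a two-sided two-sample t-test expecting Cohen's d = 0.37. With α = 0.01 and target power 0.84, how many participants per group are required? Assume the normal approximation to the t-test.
n = 187 per group

Sample size formula (two-sample t-test, normal approximation):
n = 2 · ((z_{α/2} + z_β) / d)²

z_{α/2} = 2.576 (for α = 0.01, two-sided)
z_β = 0.994 (for power = 0.84)
d = 0.37

n = 2 · ((2.576 + 0.994) / 0.37)²
n = 2 · (9.649)²
n ≈ 186.21
Round up to the next whole number: n = 187 per group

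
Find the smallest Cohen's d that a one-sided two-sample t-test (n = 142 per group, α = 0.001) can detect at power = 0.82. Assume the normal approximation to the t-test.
d ≈ 0.48

Minimum detectable effect (two-sample t-test, normal approximation):
d = (z_α + z_β) / √(n/2)
d = (3.090 + 0.915) / √(142/2)
d = 4.006 / 8.426
d ≈ 0.48

By Cohen's convention (0.2 small / 0.5 medium / 0.8 large): small effect.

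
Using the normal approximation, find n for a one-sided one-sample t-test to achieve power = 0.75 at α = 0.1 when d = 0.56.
n = 13

Sample size formula (one-sample t-test, normal approximation):
n = ((z_α + z_β) / d)²

z_α = 1.282 (for α = 0.1, one-sided)
z_β = 0.674 (for power = 0.75)
d = 0.56

n = ((1.282 + 0.674) / 0.56)²
n = (3.493)²
n ≈ 12.20
Round up to the next whole number: n = 13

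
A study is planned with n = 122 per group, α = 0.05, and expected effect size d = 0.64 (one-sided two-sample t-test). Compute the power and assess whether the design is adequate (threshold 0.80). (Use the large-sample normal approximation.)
Power ≈ 1.00; the study is adequately powered (power ≥ 0.80)

Power calculation (two-sample t-test, normal approximation):
z_β = d · √(n/2) - z_α
z_β = 0.64 · √(122/2) - 1.645
z_β = 0.64 · 7.810 - 1.645
z_β = 3.354

Power = Φ(z_β) = Φ(3.354) ≈ 1.000

Effect size d = 0.64 is medium by Cohen's convention (0.2/0.5/0.8).

Threshold: power ≥ 0.80 is conventionally adequate.
Power ≈ 1.00 → the study is adequately powered (power ≥ 0.80).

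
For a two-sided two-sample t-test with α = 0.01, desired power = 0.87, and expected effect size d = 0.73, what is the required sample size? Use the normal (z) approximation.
n = 52 per group

Sample size formula (two-sample t-test, normal approximation):
n = 2 · ((z_{α/2} + z_β) / d)²

z_{α/2} = 2.576 (for α = 0.01, two-sided)
z_β = 1.126 (for power = 0.87)
d = 0.73

n = 2 · ((2.576 + 1.126) / 0.73)²
n = 2 · (5.071)²
n ≈ 51.43
Round up to the next whole number: n = 52 per group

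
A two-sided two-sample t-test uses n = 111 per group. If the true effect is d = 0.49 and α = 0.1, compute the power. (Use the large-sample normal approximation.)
Power ≈ 0.98

Power calculation (two-sample t-test, normal approximation):
z_β = d · √(n/2) - z_{α/2}
z_β = 0.49 · √(111/2) - 1.645
z_β = 0.49 · 7.450 - 1.645
z_β = 2.006

Power = Φ(z_β) = Φ(2.006) ≈ 0.978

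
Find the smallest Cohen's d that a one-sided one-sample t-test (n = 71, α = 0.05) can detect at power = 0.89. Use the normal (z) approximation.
d ≈ 0.34

Minimum detectable effect (one-sample t-test, normal approximation):
d = (z_α + z_β) / √n
d = (1.645 + 1.227) / √71
d = 2.871 / 8.426
d ≈ 0.34

By Cohen's convention (0.2 small / 0.5 medium / 0.8 large): small effect.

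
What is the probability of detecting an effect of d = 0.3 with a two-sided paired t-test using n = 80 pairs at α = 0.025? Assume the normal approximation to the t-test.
Power ≈ 0.67

Power calculation (paired t-test, normal approximation):
z_β = d · √n - z_{α/2}
z_β = 0.3 · √80 - 2.241
z_β = 0.3 · 8.944 - 2.241
z_β = 0.442

Power = Φ(z_β) = Φ(0.442) ≈ 0.671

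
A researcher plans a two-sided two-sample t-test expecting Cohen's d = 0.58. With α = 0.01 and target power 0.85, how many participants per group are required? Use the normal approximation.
n = 78 per group

Sample size formula (two-sample t-test, normal approximation):
n = 2 · ((z_{α/2} + z_β) / d)²

z_{α/2} = 2.576 (for α = 0.01, two-sided)
z_β = 1.036 (for power = 0.85)
d = 0.58

n = 2 · ((2.576 + 1.036) / 0.58)²
n = 2 · (6.228)²
n ≈ 77.58
Round up to the next whole number: n = 78 per group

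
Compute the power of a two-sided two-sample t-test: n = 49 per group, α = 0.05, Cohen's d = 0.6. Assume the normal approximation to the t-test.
Power ≈ 0.84

Power calculation (two-sample t-test, normal approximation):
z_β = d · √(n/2) - z_{α/2}
z_β = 0.6 · √(49/2) - 1.960
z_β = 0.6 · 4.950 - 1.960
z_β = 1.010

Power = Φ(z_β) = Φ(1.010) ≈ 0.844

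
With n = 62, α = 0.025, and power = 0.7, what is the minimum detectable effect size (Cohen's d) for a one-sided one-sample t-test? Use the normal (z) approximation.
d ≈ 0.32

Minimum detectable effect (one-sample t-test, normal approximation):
d = (z_α + z_β) / √n
d = (1.960 + 0.524) / √62
d = 2.484 / 7.874
d ≈ 0.32

By Cohen's convention (0.2 small / 0.5 medium / 0.8 large): small effect.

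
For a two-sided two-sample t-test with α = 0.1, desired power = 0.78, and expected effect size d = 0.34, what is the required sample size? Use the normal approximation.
n = 102 per group

Sample size formula (two-sample t-test, normal approximation):
n = 2 · ((z_{α/2} + z_β) / d)²

z_{α/2} = 1.645 (for α = 0.1, two-sided)
z_β = 0.772 (for power = 0.78)
d = 0.34

n = 2 · ((1.645 + 0.772) / 0.34)²
n = 2 · (7.109)²
n ≈ 101.08
Round up to the next whole number: n = 102 per group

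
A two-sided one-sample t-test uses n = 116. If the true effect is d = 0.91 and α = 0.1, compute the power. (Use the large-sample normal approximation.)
Power ≈ 1.00

Power calculation (one-sample t-test, normal approximation):
z_β = d · √n - z_{α/2}
z_β = 0.91 · √116 - 1.645
z_β = 0.91 · 10.770 - 1.645
z_β = 8.156

Power = Φ(z_β) = Φ(8.156) ≈ 1.000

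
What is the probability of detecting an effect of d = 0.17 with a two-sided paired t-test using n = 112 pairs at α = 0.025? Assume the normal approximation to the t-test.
Power ≈ 0.33

Power calculation (paired t-test, normal approximation):
z_β = d · √n - z_{α/2}
z_β = 0.17 · √112 - 2.241
z_β = 0.17 · 10.583 - 2.241
z_β = -0.442

Power = Φ(z_β) = Φ(-0.442) ≈ 0.329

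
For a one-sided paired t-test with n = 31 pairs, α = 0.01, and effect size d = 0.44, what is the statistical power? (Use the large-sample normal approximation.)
Power ≈ 0.55

Power calculation (paired t-test, normal approximation):
z_β = d · √n - z_α
z_β = 0.44 · √31 - 2.326
z_β = 0.44 · 5.568 - 2.326
z_β = 0.123

Power = Φ(z_β) = Φ(0.123) ≈ 0.549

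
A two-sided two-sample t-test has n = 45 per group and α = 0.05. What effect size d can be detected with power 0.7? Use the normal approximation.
d ≈ 0.52

Minimum detectable effect (two-sample t-test, normal approximation):
d = (z_{α/2} + z_β) / √(n/2)
d = (1.960 + 0.524) / √(45/2)
d = 2.484 / 4.743
d ≈ 0.52

By Cohen's convention (0.2 small / 0.5 medium / 0.8 large): medium effect.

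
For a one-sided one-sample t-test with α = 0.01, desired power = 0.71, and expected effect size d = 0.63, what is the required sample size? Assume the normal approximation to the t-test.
n = 21

Sample size formula (one-sample t-test, normal approximation):
n = ((z_α + z_β) / d)²

z_α = 2.326 (for α = 0.01, one-sided)
z_β = 0.553 (for power = 0.71)
d = 0.63

n = ((2.326 + 0.553) / 0.63)²
n = (4.570)²
n ≈ 20.88
Round up to the next whole number: n = 21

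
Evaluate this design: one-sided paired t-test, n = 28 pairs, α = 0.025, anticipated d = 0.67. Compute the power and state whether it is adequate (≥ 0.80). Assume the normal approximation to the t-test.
Power ≈ 0.94; the study is adequately powered (power ≥ 0.80)

Power calculation (paired t-test, normal approximation):
z_β = d · √n - z_α
z_β = 0.67 · √28 - 1.960
z_β = 0.67 · 5.292 - 1.960
z_β = 1.585

Power = Φ(z_β) = Φ(1.585) ≈ 0.944

Effect size d = 0.67 is medium by Cohen's convention (0.2/0.5/0.8).

Threshold: power ≥ 0.80 is conventionally adequate.
Power ≈ 0.94 → the study is adequately powered (power ≥ 0.80).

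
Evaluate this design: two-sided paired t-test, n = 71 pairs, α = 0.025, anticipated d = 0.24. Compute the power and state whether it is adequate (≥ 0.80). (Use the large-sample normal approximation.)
Power ≈ 0.41; the study is underpowered (power < 0.80)

Power calculation (paired t-test, normal approximation):
z_β = d · √n - z_{α/2}
z_β = 0.24 · √71 - 2.241
z_β = 0.24 · 8.426 - 2.241
z_β = -0.219

Power = Φ(z_β) = Φ(-0.219) ≈ 0.413

Effect size d = 0.24 is small by Cohen's convention (0.2/0.5/0.8).

Threshold: power ≥ 0.80 is conventionally adequate.
Power ≈ 0.41 → the study is underpowered (power < 0.80).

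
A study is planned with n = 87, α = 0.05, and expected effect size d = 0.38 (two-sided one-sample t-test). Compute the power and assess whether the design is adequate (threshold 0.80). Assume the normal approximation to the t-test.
Power ≈ 0.94; the study is adequately powered (power ≥ 0.80)

Power calculation (one-sample t-test, normal approximation):
z_β = d · √n - z_{α/2}
z_β = 0.38 · √87 - 1.960
z_β = 0.38 · 9.327 - 1.960
z_β = 1.584

Power = Φ(z_β) = Φ(1.584) ≈ 0.943

Effect size d = 0.38 is small by Cohen's convention (0.2/0.5/0.8).

Threshold: power ≥ 0.80 is conventionally adequate.
Power ≈ 0.94 → the study is adequately powered (power ≥ 0.80).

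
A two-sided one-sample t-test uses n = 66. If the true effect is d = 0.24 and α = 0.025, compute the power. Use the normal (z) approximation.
Power ≈ 0.39

Power calculation (one-sample t-test, normal approximation):
z_β = d · √n - z_{α/2}
z_β = 0.24 · √66 - 2.241
z_β = 0.24 · 8.124 - 2.241
z_β = -0.292

Power = Φ(z_β) = Φ(-0.292) ≈ 0.385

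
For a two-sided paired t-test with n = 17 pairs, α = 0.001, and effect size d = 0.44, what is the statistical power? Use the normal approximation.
Power ≈ 0.07

Power calculation (paired t-test, normal approximation):
z_β = d · √n - z_{α/2}
z_β = 0.44 · √17 - 3.291
z_β = 0.44 · 4.123 - 3.291
z_β = -1.476

Power = Φ(z_β) = Φ(-1.476) ≈ 0.070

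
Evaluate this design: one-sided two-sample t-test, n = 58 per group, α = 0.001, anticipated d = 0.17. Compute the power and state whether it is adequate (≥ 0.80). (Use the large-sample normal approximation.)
Power ≈ 0.01; the study is underpowered (power < 0.80)

Power calculation (two-sample t-test, normal approximation):
z_β = d · √(n/2) - z_α
z_β = 0.17 · √(58/2) - 3.090
z_β = 0.17 · 5.385 - 3.090
z_β = -2.175

Power = Φ(z_β) = Φ(-2.175) ≈ 0.015

Effect size d = 0.17 is very small by Cohen's convention (0.2/0.5/0.8).

Threshold: power ≥ 0.80 is conventionally adequate.
Power ≈ 0.01 → the study is underpowered (power < 0.80).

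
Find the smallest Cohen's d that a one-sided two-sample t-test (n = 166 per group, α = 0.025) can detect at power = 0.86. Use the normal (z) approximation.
d ≈ 0.33

Minimum detectable effect (two-sample t-test, normal approximation):
d = (z_α + z_β) / √(n/2)
d = (1.960 + 1.080) / √(166/2)
d = 3.040 / 9.110
d ≈ 0.33

By Cohen's convention (0.2 small / 0.5 medium / 0.8 large): small effect.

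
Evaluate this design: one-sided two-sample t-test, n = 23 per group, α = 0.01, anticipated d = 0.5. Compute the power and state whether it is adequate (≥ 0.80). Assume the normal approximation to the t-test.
Power ≈ 0.26; the study is underpowered (power < 0.80)

Power calculation (two-sample t-test, normal approximation):
z_β = d · √(n/2) - z_α
z_β = 0.5 · √(23/2) - 2.326
z_β = 0.5 · 3.391 - 2.326
z_β = -0.631

Power = Φ(z_β) = Φ(-0.631) ≈ 0.264

Effect size d = 0.5 is medium by Cohen's convention (0.2/0.5/0.8).

Threshold: power ≥ 0.80 is conventionally adequate.
Power ≈ 0.26 → the study is underpowered (power < 0.80).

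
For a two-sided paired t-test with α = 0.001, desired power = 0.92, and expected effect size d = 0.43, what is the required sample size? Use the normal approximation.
n = 120 pairs

Sample size formula (paired t-test, normal approximation):
n = ((z_{α/2} + z_β) / d)²

z_{α/2} = 3.291 (for α = 0.001, two-sided)
z_β = 1.405 (for power = 0.92)
d = 0.43

n = ((3.291 + 1.405) / 0.43)²
n = (10.921)²
n ≈ 119.27
Round up to the next whole number: n = 120 pairs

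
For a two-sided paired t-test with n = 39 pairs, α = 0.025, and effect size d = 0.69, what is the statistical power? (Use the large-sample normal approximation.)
Power ≈ 0.98

Power calculation (paired t-test, normal approximation):
z_β = d · √n - z_{α/2}
z_β = 0.69 · √39 - 2.241
z_β = 0.69 · 6.245 - 2.241
z_β = 2.068

Power = Φ(z_β) = Φ(2.068) ≈ 0.981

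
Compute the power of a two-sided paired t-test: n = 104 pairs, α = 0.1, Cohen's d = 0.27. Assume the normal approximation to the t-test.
Power ≈ 0.87

Power calculation (paired t-test, normal approximation):
z_β = d · √n - z_{α/2}
z_β = 0.27 · √104 - 1.645
z_β = 0.27 · 10.198 - 1.645
z_β = 1.109

Power = Φ(z_β) = Φ(1.109) ≈ 0.866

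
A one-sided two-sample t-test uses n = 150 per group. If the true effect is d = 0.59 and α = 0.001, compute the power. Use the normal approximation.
Power ≈ 0.98

Power calculation (two-sample t-test, normal approximation):
z_β = d · √(n/2) - z_α
z_β = 0.59 · √(150/2) - 3.090
z_β = 0.59 · 8.660 - 3.090
z_β = 2.019

Power = Φ(z_β) = Φ(2.019) ≈ 0.978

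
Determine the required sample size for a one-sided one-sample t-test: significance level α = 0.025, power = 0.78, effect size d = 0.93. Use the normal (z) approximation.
n = 9

Sample size formula (one-sample t-test, normal approximation):
n = ((z_α + z_β) / d)²

z_α = 1.960 (for α = 0.025, one-sided)
z_β = 0.772 (for power = 0.78)
d = 0.93

n = ((1.960 + 0.772) / 0.93)²
n = (2.938)²
n ≈ 8.63
Round up to the next whole number: n = 9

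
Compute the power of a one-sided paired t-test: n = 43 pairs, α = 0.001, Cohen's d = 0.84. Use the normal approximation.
Power ≈ 0.99

Power calculation (paired t-test, normal approximation):
z_β = d · √n - z_α
z_β = 0.84 · √43 - 3.090
z_β = 0.84 · 6.557 - 3.090
z_β = 2.418

Power = Φ(z_β) = Φ(2.418) ≈ 0.992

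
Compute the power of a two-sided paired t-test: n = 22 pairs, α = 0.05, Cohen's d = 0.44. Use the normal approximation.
Power ≈ 0.54

Power calculation (paired t-test, normal approximation):
z_β = d · √n - z_{α/2}
z_β = 0.44 · √22 - 1.960
z_β = 0.44 · 4.690 - 1.960
z_β = 0.104

Power = Φ(z_β) = Φ(0.104) ≈ 0.541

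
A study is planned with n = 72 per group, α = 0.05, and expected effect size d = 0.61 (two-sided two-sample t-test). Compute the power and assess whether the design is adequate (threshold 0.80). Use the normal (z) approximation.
Power ≈ 0.96; the study is adequately powered (power ≥ 0.80)

Power calculation (two-sample t-test, normal approximation):
z_β = d · √(n/2) - z_{α/2}
z_β = 0.61 · √(72/2) - 1.960
z_β = 0.61 · 6.000 - 1.960
z_β = 1.700

Power = Φ(z_β) = Φ(1.700) ≈ 0.955

Effect size d = 0.61 is medium by Cohen's convention (0.2/0.5/0.8).

Threshold: power ≥ 0.80 is conventionally adequate.
Power ≈ 0.96 → the study is adequately powered (power ≥ 0.80).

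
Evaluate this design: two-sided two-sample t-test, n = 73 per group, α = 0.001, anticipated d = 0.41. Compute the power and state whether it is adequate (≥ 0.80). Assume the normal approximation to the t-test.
Power ≈ 0.21; the study is underpowered (power < 0.80)

Power calculation (two-sample t-test, normal approximation):
z_β = d · √(n/2) - z_{α/2}
z_β = 0.41 · √(73/2) - 3.291
z_β = 0.41 · 6.042 - 3.291
z_β = -0.814

Power = Φ(z_β) = Φ(-0.814) ≈ 0.208

Effect size d = 0.41 is small by Cohen's convention (0.2/0.5/0.8).

Threshold: power ≥ 0.80 is conventionally adequate.
Power ≈ 0.21 → the study is underpowered (power < 0.80).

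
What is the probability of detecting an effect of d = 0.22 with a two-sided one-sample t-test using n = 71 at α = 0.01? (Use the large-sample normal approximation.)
Power ≈ 0.24

Power calculation (one-sample t-test, normal approximation):
z_β = d · √n - z_{α/2}
z_β = 0.22 · √71 - 2.576
z_β = 0.22 · 8.426 - 2.576
z_β = -0.722

Power = Φ(z_β) = Φ(-0.722) ≈ 0.235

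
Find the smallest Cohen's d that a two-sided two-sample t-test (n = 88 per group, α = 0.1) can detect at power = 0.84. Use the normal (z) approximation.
d ≈ 0.40

Minimum detectable effect (two-sample t-test, normal approximation):
d = (z_{α/2} + z_β) / √(n/2)
d = (1.645 + 0.994) / √(88/2)
d = 2.639 / 6.633
d ≈ 0.40

By Cohen's convention (0.2 small / 0.5 medium / 0.8 large): small effect.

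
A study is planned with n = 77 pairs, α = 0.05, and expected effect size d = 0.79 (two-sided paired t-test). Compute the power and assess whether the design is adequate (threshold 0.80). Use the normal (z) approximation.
Power ≈ 1.00; the study is adequately powered (power ≥ 0.80)

Power calculation (paired t-test, normal approximation):
z_β = d · √n - z_{α/2}
z_β = 0.79 · √77 - 1.960
z_β = 0.79 · 8.775 - 1.960
z_β = 4.972

Power = Φ(z_β) = Φ(4.972) ≈ 1.000

Effect size d = 0.79 is medium by Cohen's convention (0.2/0.5/0.8).

Threshold: power ≥ 0.80 is conventionally adequate.
Power ≈ 1.00 → the study is adequately powered (power ≥ 0.80).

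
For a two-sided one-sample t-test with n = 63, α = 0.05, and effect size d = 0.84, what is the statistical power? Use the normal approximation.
Power ≈ 1.00

Power calculation (one-sample t-test, normal approximation):
z_β = d · √n - z_{α/2}
z_β = 0.84 · √63 - 1.960
z_β = 0.84 · 7.937 - 1.960
z_β = 4.707

Power = Φ(z_β) = Φ(4.707) ≈ 1.000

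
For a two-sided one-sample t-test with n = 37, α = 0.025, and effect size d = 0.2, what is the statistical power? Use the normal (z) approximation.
Power ≈ 0.15

Power calculation (one-sample t-test, normal approximation):
z_β = d · √n - z_{α/2}
z_β = 0.2 · √37 - 2.241
z_β = 0.2 · 6.083 - 2.241
z_β = -1.025

Power = Φ(z_β) = Φ(-1.025) ≈ 0.153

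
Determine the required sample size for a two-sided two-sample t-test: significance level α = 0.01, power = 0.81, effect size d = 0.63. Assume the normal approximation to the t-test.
n = 61 per group

Sample size formula (two-sample t-test, normal approximation):
n = 2 · ((z_{α/2} + z_β) / d)²

z_{α/2} = 2.576 (for α = 0.01, two-sided)
z_β = 0.878 (for power = 0.81)
d = 0.63

n = 2 · ((2.576 + 0.878) / 0.63)²
n = 2 · (5.483)²
n ≈ 60.13
Round up to the next whole number: n = 61 per group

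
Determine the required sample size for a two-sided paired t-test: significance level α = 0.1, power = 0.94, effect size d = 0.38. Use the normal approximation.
n = 71 pairs

Sample size formula (paired t-test, normal approximation):
n = ((z_{α/2} + z_β) / d)²

z_{α/2} = 1.645 (for α = 0.1, two-sided)
z_β = 1.555 (for power = 0.94)
d = 0.38

n = ((1.645 + 1.555) / 0.38)²
n = (8.421)²
n ≈ 70.91
Round up to the next whole number: n = 71 pairs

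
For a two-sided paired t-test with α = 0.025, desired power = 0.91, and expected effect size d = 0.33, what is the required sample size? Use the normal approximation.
n = 118 pairs

Sample size formula (paired t-test, normal approximation):
n = ((z_{α/2} + z_β) / d)²

z_{α/2} = 2.241 (for α = 0.025, two-sided)
z_β = 1.341 (for power = 0.91)
d = 0.33

n = ((2.241 + 1.341) / 0.33)²
n = (10.855)²
n ≈ 117.83
Round up to the next whole number: n = 118 pairs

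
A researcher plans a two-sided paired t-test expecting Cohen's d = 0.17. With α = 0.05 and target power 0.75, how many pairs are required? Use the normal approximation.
n = 241 pairs

Sample size formula (paired t-test, normal approximation):
n = ((z_{α/2} + z_β) / d)²

z_{α/2} = 1.960 (for α = 0.05, two-sided)
z_β = 0.674 (for power = 0.75)
d = 0.17

n = ((1.960 + 0.674) / 0.17)²
n = (15.494)²
n ≈ 240.06
Round up to the next whole number: n = 241 pairs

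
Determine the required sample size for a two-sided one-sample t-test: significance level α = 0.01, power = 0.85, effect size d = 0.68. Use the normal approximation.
n = 29

Sample size formula (one-sample t-test, normal approximation):
n = ((z_{α/2} + z_β) / d)²

z_{α/2} = 2.576 (for α = 0.01, two-sided)
z_β = 1.036 (for power = 0.85)
d = 0.68

n = ((2.576 + 1.036) / 0.68)²
n = (5.312)²
n ≈ 28.22
Round up to the next whole number: n = 29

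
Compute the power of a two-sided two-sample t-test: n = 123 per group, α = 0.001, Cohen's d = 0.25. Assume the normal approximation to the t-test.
Power ≈ 0.09

Power calculation (two-sample t-test, normal approximation):
z_β = d · √(n/2) - z_{α/2}
z_β = 0.25 · √(123/2) - 3.291
z_β = 0.25 · 7.842 - 3.291
z_β = -1.330

Power = Φ(z_β) = Φ(-1.330) ≈ 0.092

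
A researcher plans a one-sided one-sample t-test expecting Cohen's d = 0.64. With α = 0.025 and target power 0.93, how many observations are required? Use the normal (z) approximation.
n = 29

Sample size formula (one-sample t-test, normal approximation):
n = ((z_α + z_β) / d)²

z_α = 1.960 (for α = 0.025, one-sided)
z_β = 1.476 (for power = 0.93)
d = 0.64

n = ((1.960 + 1.476) / 0.64)²
n = (5.369)²
n ≈ 28.83
Round up to the next whole number: n = 29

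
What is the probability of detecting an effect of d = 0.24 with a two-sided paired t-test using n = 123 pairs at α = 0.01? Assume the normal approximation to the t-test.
Power ≈ 0.53

Power calculation (paired t-test, normal approximation):
z_β = d · √n - z_{α/2}
z_β = 0.24 · √123 - 2.576
z_β = 0.24 · 11.091 - 2.576
z_β = 0.086

Power = Φ(z_β) = Φ(0.086) ≈ 0.534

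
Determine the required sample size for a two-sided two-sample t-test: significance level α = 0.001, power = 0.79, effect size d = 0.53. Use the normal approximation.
n = 120 per group

Sample size formula (two-sample t-test, normal approximation):
n = 2 · ((z_{α/2} + z_β) / d)²

z_{α/2} = 3.291 (for α = 0.001, two-sided)
z_β = 0.806 (for power = 0.79)
d = 0.53

n = 2 · ((3.291 + 0.806) / 0.53)²
n = 2 · (7.730)²
n ≈ 119.51
Round up to the next whole number: n = 120 per group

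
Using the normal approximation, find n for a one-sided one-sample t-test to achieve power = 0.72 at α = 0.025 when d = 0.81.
n = 10

Sample size formula (one-sample t-test, normal approximation):
n = ((z_α + z_β) / d)²

z_α = 1.960 (for α = 0.025, one-sided)
z_β = 0.583 (for power = 0.72)
d = 0.81

n = ((1.960 + 0.583) / 0.81)²
n = (3.140)²
n ≈ 9.86
Round up to the next whole number: n = 10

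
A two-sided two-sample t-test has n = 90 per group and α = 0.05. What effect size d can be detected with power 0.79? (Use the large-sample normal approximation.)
d ≈ 0.41

Minimum detectable effect (two-sample t-test, normal approximation):
d = (z_{α/2} + z_β) / √(n/2)
d = (1.960 + 0.806) / √(90/2)
d = 2.766 / 6.708
d ≈ 0.41

By Cohen's convention (0.2 small / 0.5 medium / 0.8 large): small effect.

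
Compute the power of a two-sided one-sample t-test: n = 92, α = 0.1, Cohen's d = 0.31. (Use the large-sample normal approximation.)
Power ≈ 0.91

Power calculation (one-sample t-test, normal approximation):
z_β = d · √n - z_{α/2}
z_β = 0.31 · √92 - 1.645
z_β = 0.31 · 9.592 - 1.645
z_β = 1.329

Power = Φ(z_β) = Φ(1.329) ≈ 0.908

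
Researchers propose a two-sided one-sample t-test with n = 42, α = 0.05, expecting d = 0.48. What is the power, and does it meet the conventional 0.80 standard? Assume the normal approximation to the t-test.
Power ≈ 0.88; the study is adequately powered (power ≥ 0.80)

Power calculation (one-sample t-test, normal approximation):
z_β = d · √n - z_{α/2}
z_β = 0.48 · √42 - 1.960
z_β = 0.48 · 6.481 - 1.960
z_β = 1.151

Power = Φ(z_β) = Φ(1.151) ≈ 0.875

Effect size d = 0.48 is small by Cohen's convention (0.2/0.5/0.8).

Threshold: power ≥ 0.80 is conventionally adequate.
Power ≈ 0.88 → the study is adequately powered (power ≥ 0.80).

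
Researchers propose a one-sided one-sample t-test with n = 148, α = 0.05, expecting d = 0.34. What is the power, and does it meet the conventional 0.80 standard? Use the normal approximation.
Power ≈ 0.99; the study is adequately powered (power ≥ 0.80)

Power calculation (one-sample t-test, normal approximation):
z_β = d · √n - z_α
z_β = 0.34 · √148 - 1.645
z_β = 0.34 · 12.166 - 1.645
z_β = 2.491

Power = Φ(z_β) = Φ(2.491) ≈ 0.994

Effect size d = 0.34 is small by Cohen's convention (0.2/0.5/0.8).

Threshold: power ≥ 0.80 is conventionally adequate.
Power ≈ 0.99 → the study is adequately powered (power ≥ 0.80).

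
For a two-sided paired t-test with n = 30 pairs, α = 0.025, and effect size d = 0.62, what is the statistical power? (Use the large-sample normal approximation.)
Power ≈ 0.88

Power calculation (paired t-test, normal approximation):
z_β = d · √n - z_{α/2}
z_β = 0.62 · √30 - 2.241
z_β = 0.62 · 5.477 - 2.241
z_β = 1.154

Power = Φ(z_β) = Φ(1.154) ≈ 0.876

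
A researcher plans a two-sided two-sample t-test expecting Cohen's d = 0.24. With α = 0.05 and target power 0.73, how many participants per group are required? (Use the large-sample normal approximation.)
n = 230 per group

Sample size formula (two-sample t-test, normal approximation):
n = 2 · ((z_{α/2} + z_β) / d)²

z_{α/2} = 1.960 (for α = 0.05, two-sided)
z_β = 0.613 (for power = 0.73)
d = 0.24

n = 2 · ((1.960 + 0.613) / 0.24)²
n = 2 · (10.721)²
n ≈ 229.88
Round up to the next whole number: n = 230 per group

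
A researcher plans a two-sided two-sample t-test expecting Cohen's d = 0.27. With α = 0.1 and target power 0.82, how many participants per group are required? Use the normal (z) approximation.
n = 180 per group

Sample size formula (two-sample t-test, normal approximation):
n = 2 · ((z_{α/2} + z_β) / d)²

z_{α/2} = 1.645 (for α = 0.1, two-sided)
z_β = 0.915 (for power = 0.82)
d = 0.27

n = 2 · ((1.645 + 0.915) / 0.27)²
n = 2 · (9.481)²
n ≈ 179.78
Round up to the next whole number: n = 180 per group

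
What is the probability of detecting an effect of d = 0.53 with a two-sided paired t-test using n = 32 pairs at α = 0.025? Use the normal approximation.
Power ≈ 0.78

Power calculation (paired t-test, normal approximation):
z_β = d · √n - z_{α/2}
z_β = 0.53 · √32 - 2.241
z_β = 0.53 · 5.657 - 2.241
z_β = 0.757

Power = Φ(z_β) = Φ(0.757) ≈ 0.775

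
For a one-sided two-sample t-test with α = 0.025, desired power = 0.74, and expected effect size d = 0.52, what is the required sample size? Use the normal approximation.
n = 51 per group

Sample size formula (two-sample t-test, normal approximation):
n = 2 · ((z_α + z_β) / d)²

z_α = 1.960 (for α = 0.025, one-sided)
z_β = 0.643 (for power = 0.74)
d = 0.52

n = 2 · ((1.960 + 0.643) / 0.52)²
n = 2 · (5.006)²
n ≈ 50.12
Round up to the next whole number: n = 51 per group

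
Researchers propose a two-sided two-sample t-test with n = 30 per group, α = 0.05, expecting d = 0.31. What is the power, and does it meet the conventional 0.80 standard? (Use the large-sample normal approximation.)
Power ≈ 0.22; the study is underpowered (power < 0.80)

Power calculation (two-sample t-test, normal approximation):
z_β = d · √(n/2) - z_{α/2}
z_β = 0.31 · √(30/2) - 1.960
z_β = 0.31 · 3.873 - 1.960
z_β = -0.759

Power = Φ(z_β) = Φ(-0.759) ≈ 0.224

Effect size d = 0.31 is small by Cohen's convention (0.2/0.5/0.8).

Threshold: power ≥ 0.80 is conventionally adequate.
Power ≈ 0.22 → the study is underpowered (power < 0.80).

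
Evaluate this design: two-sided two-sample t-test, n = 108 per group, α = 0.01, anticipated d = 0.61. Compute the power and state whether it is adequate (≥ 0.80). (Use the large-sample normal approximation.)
Power ≈ 0.97; the study is adequately powered (power ≥ 0.80)

Power calculation (two-sample t-test, normal approximation):
z_β = d · √(n/2) - z_{α/2}
z_β = 0.61 · √(108/2) - 2.576
z_β = 0.61 · 7.348 - 2.576
z_β = 1.907

Power = Φ(z_β) = Φ(1.907) ≈ 0.972

Effect size d = 0.61 is medium by Cohen's convention (0.2/0.5/0.8).

Threshold: power ≥ 0.80 is conventionally adequate.
Power ≈ 0.97 → the study is adequately powered (power ≥ 0.80).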